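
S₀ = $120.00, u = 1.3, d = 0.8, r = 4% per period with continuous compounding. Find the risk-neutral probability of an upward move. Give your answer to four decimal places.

p = 0.4816

Risk-neutral probability p = (e^0.04 − 0.8)/(1.3 − 0.8) = 0.2408/0.5000 = 0.4816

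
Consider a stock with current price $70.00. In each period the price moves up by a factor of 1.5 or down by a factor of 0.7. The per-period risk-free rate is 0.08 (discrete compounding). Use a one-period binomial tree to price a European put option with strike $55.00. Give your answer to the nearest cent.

$2.92

Risk-neutral probability p = (1 + 0.08 − 0.7)/(1.5 − 0.7) = 0.3800/0.8000 = 0.4750
Terminal stock prices: S_u = 105, S_d = 49
Terminal payoffs (K − S): max(-50, 0) = 0, max(6, 0) = 6
Node 0 (S = 70): V_0 = 1/1.08·[0.4750·0.0000 + 0.5250·6.0000] = 2.9167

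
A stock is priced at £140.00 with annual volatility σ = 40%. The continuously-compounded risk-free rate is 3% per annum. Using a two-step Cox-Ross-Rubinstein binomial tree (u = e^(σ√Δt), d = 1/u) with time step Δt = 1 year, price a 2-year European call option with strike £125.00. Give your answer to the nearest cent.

CRR parameters: u = e^(σ√Δt) = e^(0.4·√1) = 1.4918, d = 1/u = 0.6703
Per-period rate: rΔt = 0.03·1 = 0.03, so R = e^0.03 = 1.0305
Risk-neutral probability p = (e^0.03 − 0.6703)/(1.4918 − 0.6703) = 0.3601/0.8215 = 0.4384
Terminal stock prices: S_uu = 311.6, S_ud = 140, S_dd = 62.91
Terminal payoffs (S − K): max(186.6, 0) = 186.6, max(15, 0) = 15, max(-62.09, 0) = 0
Node u (S = 208.9): V_u = e^(−0.03)·[0.4384·186.5757 + 0.5616·15.0000] = 87.5498
Node d (S = 93.84): V_d = e^(−0.03)·[0.4384·15.0000 + 0.5616·0.0000] = 6.3814
Node 0 (S = 140): V_0 = e^(−0.03)·[0.4384·87.5498 + 0.5616·6.3814] = 40.7241

£40.72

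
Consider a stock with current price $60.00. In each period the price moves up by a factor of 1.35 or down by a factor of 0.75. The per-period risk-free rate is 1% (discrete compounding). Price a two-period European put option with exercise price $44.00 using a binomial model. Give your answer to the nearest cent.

Risk-neutral probability p = (1 + 0.01 − 0.75)/(1.35 − 0.75) = 0.2600/0.6000 = 0.4333
Terminal stock prices: S_uu = 109.4, S_ud = 60.75, S_dd = 33.75
Terminal payoffs (K − S): max(-65.35, 0) = 0, max(-16.75, 0) = 0, max(10.25, 0) = 10.25
Node u (S = 81): V_u = 1/1.01·[0.4333·0.0000 + 0.5667·0.0000] = 0.0000
Node d (S = 45): V_d = 1/1.01·[0.4333·0.0000 + 0.5667·10.2500] = 5.7508
Node 0 (S = 60): V_0 = 1/1.01·[0.4333·0.0000 + 0.5667·5.7508] = 3.2265

$3.23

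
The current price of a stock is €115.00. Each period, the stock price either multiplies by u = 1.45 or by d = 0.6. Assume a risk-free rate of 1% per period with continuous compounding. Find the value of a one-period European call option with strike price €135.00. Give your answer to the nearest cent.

Risk-neutral probability p = (e^0.01 − 0.6)/(1.45 − 0.6) = 0.4101/0.8500 = 0.4824
Terminal stock prices: S_u = 166.8, S_d = 69
Terminal payoffs (S − K): max(31.75, 0) = 31.75, max(-66, 0) = 0
Node 0 (S = 115): V_0 = e^(−0.01)·[0.4824·31.7500 + 0.5176·0.0000] = 15.1642

€15.16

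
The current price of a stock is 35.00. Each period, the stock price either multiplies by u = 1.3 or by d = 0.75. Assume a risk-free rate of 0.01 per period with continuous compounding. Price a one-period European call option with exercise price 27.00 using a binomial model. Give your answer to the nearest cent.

Risk-neutral probability p = (e^0.01 − 0.75)/(1.3 − 0.75) = 0.2601/0.5500 = 0.4728
Terminal stock prices: S_u = 45.5, S_d = 26.25
Terminal payoffs (S − K): max(18.5, 0) = 18.5, max(-0.75, 0) = 0
Node 0 (S = 35): V_0 = e^(−0.01)·[0.4728·18.5000 + 0.5272·0.0000] = 8.6601

8.66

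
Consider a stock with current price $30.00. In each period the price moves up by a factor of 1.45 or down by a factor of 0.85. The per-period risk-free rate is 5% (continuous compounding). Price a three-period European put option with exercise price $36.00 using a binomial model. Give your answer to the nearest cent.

Risk-neutral probability p = (e^0.05 − 0.85)/(1.45 − 0.85) = 0.2013/0.6000 = 0.3355
Terminal stock prices: S_uuu = 91.46, S_uud = 53.61, S_udd = 31.43, S_ddd = 18.42
Terminal payoffs (K − S): max(-55.46, 0) = 0, max(-17.61, 0) = 0, max(4.571, 0) = 4.571, max(17.58, 0) = 17.58
Node uu (S = 63.08): V_uu = e^(−0.05)·[0.3355·0.0000 + 0.6645·0.0000] = 0.0000
Node ud (S = 36.98): V_ud = e^(−0.05)·[0.3355·0.0000 + 0.6645·4.5713] = 2.8897
Node dd (S = 21.67): V_dd = e^(−0.05)·[0.3355·4.5713 + 0.6645·17.5763] = 12.5693
Node u (S = 43.5): V_u = e^(−0.05)·[0.3355·0.0000 + 0.6645·2.8897] = 1.8267
Node d (S = 25.5): V_d = e^(−0.05)·[0.3355·2.8897 + 0.6645·12.5693] = 8.8676
Node 0 (S = 30): V_0 = e^(−0.05)·[0.3355·1.8267 + 0.6645·8.8676] = 6.1884

$6.19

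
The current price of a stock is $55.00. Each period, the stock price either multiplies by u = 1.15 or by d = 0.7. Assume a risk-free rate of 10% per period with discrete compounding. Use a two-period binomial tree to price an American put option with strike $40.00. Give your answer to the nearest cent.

Risk-neutral probability p = (1 + 0.1 − 0.7)/(1.15 − 0.7) = 0.4000/0.4500 = 0.8889
Terminal stock prices: S_uu = 72.74, S_ud = 44.27, S_dd = 26.95
Terminal payoffs (K − S): max(-32.74, 0) = 0, max(-4.275, 0) = 0, max(13.05, 0) = 13.05
Node u (S = 63.25): continuation = 1/1.1·[0.8889·0.0000 + 0.1111·0.0000] = 0.0000; exercise value = 0.0000 ≤ continuation, so V_u = 0.0000
Node d (S = 38.5): continuation = 1/1.1·[0.8889·0.0000 + 0.1111·13.0500] = 1.3182; exercise value = 1.5000 > continuation, so V_d = 1.5000 (exercise)
Node 0 (S = 55): continuation = 1/1.1·[0.8889·0.0000 + 0.1111·1.5000] = 0.1515; exercise value = 0.0000 ≤ continuation, so V_0 = 0.1515

$0.15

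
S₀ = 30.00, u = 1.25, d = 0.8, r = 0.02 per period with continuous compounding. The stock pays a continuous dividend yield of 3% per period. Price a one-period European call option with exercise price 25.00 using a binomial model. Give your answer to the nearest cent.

Per-period risk-free factor R = e^0.02 = 1.0202; dividend-adjusted growth = e^(0.02−0.03) = 0.9900.
Risk-neutral probability p = (0.9900 − 0.8)/(1.25 − 0.8) = 0.1900/0.4500 = 0.4223
Terminal stock prices: S_u = 37.5, S_d = 24
Terminal payoffs (S − K): max(12.5, 0) = 12.5, max(-1, 0) = 0
Node 0 (S = 30): V_0 = e^(−0.02)·[0.4223·12.5000 + 0.5777·0.0000] = 5.1746

5.17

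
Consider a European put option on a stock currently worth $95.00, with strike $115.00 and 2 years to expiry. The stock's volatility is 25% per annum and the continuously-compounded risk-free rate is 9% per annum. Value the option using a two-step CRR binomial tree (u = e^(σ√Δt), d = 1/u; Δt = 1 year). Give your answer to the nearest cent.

$14.60

CRR parameters: u = e^(σ√Δt) = e^(0.25·√1) = 1.2840, d = 1/u = 0.7788
Per-period rate: rΔt = 0.09·1 = 0.09, so R = e^0.09 = 1.0942
Risk-neutral probability p = (e^0.09 − 0.7788)/(1.2840 − 0.7788) = 0.3154/0.5052 = 0.6242
Terminal stock prices: S_uu = 156.6, S_ud = 95, S_dd = 57.62
Terminal payoffs (K − S): max(-41.63, 0) = 0, max(20, 0) = 20, max(57.38, 0) = 57.38
Node u (S = 122): V_u = e^(−0.09)·[0.6242·0.0000 + 0.3758·20.0000] = 6.8687
Node d (S = 73.99): V_d = e^(−0.09)·[0.6242·20.0000 + 0.3758·57.3796] = 31.1160
Node 0 (S = 95): V_0 = e^(−0.09)·[0.6242·6.8687 + 0.3758·31.1160] = 14.6048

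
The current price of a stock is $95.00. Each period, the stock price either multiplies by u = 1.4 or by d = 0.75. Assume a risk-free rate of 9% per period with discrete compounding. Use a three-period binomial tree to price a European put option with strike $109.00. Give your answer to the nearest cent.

$15.20

Risk-neutral probability p = (1 + 0.09 − 0.75)/(1.4 − 0.75) = 0.3400/0.6500 = 0.5231
Terminal stock prices: S_uuu = 260.7, S_uud = 139.6, S_udd = 74.81, S_ddd = 40.08
Terminal payoffs (K − S): max(-151.7, 0) = 0, max(-30.65, 0) = 0, max(34.19, 0) = 34.19, max(68.92, 0) = 68.92
Node uu (S = 186.2): V_uu = 1/1.09·[0.5231·0.0000 + 0.4769·0.0000] = 0.0000
Node ud (S = 99.75): V_ud = 1/1.09·[0.5231·0.0000 + 0.4769·34.1875] = 14.9585
Node dd (S = 53.44): V_dd = 1/1.09·[0.5231·34.1875 + 0.4769·68.9219] = 46.5625
Node u (S = 133): V_u = 1/1.09·[0.5231·0.0000 + 0.4769·14.9585] = 6.5450
Node d (S = 71.25): V_d = 1/1.09·[0.5231·14.9585 + 0.4769·46.5625] = 27.5516
Node 0 (S = 95): V_0 = 1/1.09·[0.5231·6.5450 + 0.4769·27.5516] = 15.1959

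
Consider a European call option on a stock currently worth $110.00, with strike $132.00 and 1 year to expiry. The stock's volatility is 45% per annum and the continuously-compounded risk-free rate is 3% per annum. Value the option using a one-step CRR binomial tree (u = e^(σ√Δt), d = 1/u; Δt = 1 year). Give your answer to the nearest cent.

$16.60

CRR parameters: u = e^(σ√Δt) = e^(0.45·√1) = 1.5683, d = 1/u = 0.6376
Per-period rate: rΔt = 0.03·1 = 0.03, so R = e^0.03 = 1.0305
Risk-neutral probability p = (e^0.03 − 0.6376)/(1.5683 − 0.6376) = 0.3928/0.9307 = 0.4221
Terminal stock prices: S_u = 172.5, S_d = 70.14
Terminal payoffs (S − K): max(40.51, 0) = 40.51, max(-61.86, 0) = 0
Node 0 (S = 110): V_0 = e^(−0.03)·[0.4221·40.5143 + 0.5779·0.0000] = 16.5950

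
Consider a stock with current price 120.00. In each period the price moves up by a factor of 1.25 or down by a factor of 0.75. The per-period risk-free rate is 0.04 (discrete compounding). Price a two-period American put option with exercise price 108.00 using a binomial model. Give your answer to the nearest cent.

Risk-neutral probability p = (1 + 0.04 − 0.75)/(1.25 − 0.75) = 0.2900/0.5000 = 0.5800
Terminal stock prices: S_uu = 187.5, S_ud = 112.5, S_dd = 67.5
Terminal payoffs (K − S): max(-79.5, 0) = 0, max(-4.5, 0) = 0, max(40.5, 0) = 40.5
Node u (S = 150): continuation = 1/1.04·[0.5800·0.0000 + 0.4200·0.0000] = 0.0000; exercise value = 0.0000 ≤ continuation, so V_u = 0.0000
Node d (S = 90): continuation = 1/1.04·[0.5800·0.0000 + 0.4200·40.5000] = 16.3558; exercise value = 18.0000 > continuation, so V_d = 18.0000 (exercise)
Node 0 (S = 120): continuation = 1/1.04·[0.5800·0.0000 + 0.4200·18.0000] = 7.2692; exercise value = 0.0000 ≤ continuation, so V_0 = 7.2692

7.27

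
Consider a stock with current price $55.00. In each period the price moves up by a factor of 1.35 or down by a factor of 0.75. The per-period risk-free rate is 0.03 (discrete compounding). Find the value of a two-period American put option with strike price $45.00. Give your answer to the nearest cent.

Risk-neutral probability p = (1 + 0.03 − 0.75)/(1.35 − 0.75) = 0.2800/0.6000 = 0.4667
Terminal stock prices: S_uu = 100.2, S_ud = 55.69, S_dd = 30.94
Terminal payoffs (K − S): max(-55.24, 0) = 0, max(-10.69, 0) = 0, max(14.06, 0) = 14.06
Node u (S = 74.25): continuation = 1/1.03·[0.4667·0.0000 + 0.5333·0.0000] = 0.0000; exercise value = 0.0000 ≤ continuation, so V_u = 0.0000
Node d (S = 41.25): continuation = 1/1.03·[0.4667·0.0000 + 0.5333·14.0625] = 7.2816; exercise value = 3.7500 ≤ continuation, so V_d = 7.2816
Node 0 (S = 55): continuation = 1/1.03·[0.4667·0.0000 + 0.5333·7.2816] = 3.7704; exercise value = 0.0000 ≤ continuation, so V_0 = 3.7704

$3.77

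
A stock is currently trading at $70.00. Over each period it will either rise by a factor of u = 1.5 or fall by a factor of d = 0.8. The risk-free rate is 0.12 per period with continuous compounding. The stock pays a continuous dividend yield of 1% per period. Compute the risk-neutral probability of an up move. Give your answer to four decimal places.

Per-period risk-free factor R = e^0.12 = 1.1275; dividend-adjusted growth = e^(0.12−0.01) = 1.1163.
Risk-neutral probability p = (1.1163 − 0.8)/(1.5 − 0.8) = 0.3163/0.7000 = 0.4518

p = 0.4518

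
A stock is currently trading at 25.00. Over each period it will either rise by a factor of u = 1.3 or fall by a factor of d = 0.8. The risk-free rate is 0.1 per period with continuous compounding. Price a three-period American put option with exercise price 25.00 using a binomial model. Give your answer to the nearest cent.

Risk-neutral probability p = (e^0.1 − 0.8)/(1.3 − 0.8) = 0.3052/0.5000 = 0.6103
Terminal stock prices: S_uuu = 54.93, S_uud = 33.8, S_udd = 20.8, S_ddd = 12.8
Terminal payoffs (K − S): max(-29.93, 0) = 0, max(-8.8, 0) = 0, max(4.2, 0) = 4.2, max(12.2, 0) = 12.2
Node uu (S = 42.25): continuation = e^(−0.1)·[0.6103·0.0000 + 0.3897·0.0000] = 0.0000; exercise value = 0.0000 ≤ continuation, so V_uu = 0.0000
Node ud (S = 26): continuation = e^(−0.1)·[0.6103·0.0000 + 0.3897·4.2000] = 1.4808; exercise value = 0.0000 ≤ continuation, so V_ud = 1.4808
Node dd (S = 16): continuation = e^(−0.1)·[0.6103·4.2000 + 0.3897·12.2000] = 6.6209; exercise value = 9.0000 > continuation, so V_dd = 9.0000 (exercise)
Node u (S = 32.5): continuation = e^(−0.1)·[0.6103·0.0000 + 0.3897·1.4808] = 0.5221; exercise value = 0.0000 ≤ continuation, so V_u = 0.5221
Node d (S = 20): continuation = e^(−0.1)·[0.6103·1.4808 + 0.3897·9.0000] = 3.9910; exercise value = 5.0000 > continuation, so V_d = 5.0000 (exercise)
Node 0 (S = 25): continuation = e^(−0.1)·[0.6103·0.5221 + 0.3897·5.0000] = 2.0512; exercise value = 0.0000 ≤ continuation, so V_0 = 2.0512

2.05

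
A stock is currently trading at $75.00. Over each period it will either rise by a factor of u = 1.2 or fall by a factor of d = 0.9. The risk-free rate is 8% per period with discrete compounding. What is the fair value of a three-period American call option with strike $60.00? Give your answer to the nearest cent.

$27.64

Risk-neutral probability p = (1 + 0.08 − 0.9)/(1.2 − 0.9) = 0.1800/0.3000 = 0.6000
Terminal stock prices: S_uuu = 129.6, S_uud = 97.2, S_udd = 72.9, S_ddd = 54.68
Terminal payoffs (S − K): max(69.6, 0) = 69.6, max(37.2, 0) = 37.2, max(12.9, 0) = 12.9, max(-5.325, 0) = 0
Node uu (S = 108): continuation = 1/1.08·[0.6000·69.6000 + 0.4000·37.2000] = 52.4444; exercise value = 48.0000 ≤ continuation, so V_uu = 52.4444
Node ud (S = 81): continuation = 1/1.08·[0.6000·37.2000 + 0.4000·12.9000] = 25.4444; exercise value = 21.0000 ≤ continuation, so V_ud = 25.4444
Node dd (S = 60.75): continuation = 1/1.08·[0.6000·12.9000 + 0.4000·0.0000] = 7.1667; exercise value = 0.7500 ≤ continuation, so V_dd = 7.1667
Node u (S = 90): continuation = 1/1.08·[0.6000·52.4444 + 0.4000·25.4444] = 38.5597; exercise value = 30.0000 ≤ continuation, so V_u = 38.5597
Node d (S = 67.5): continuation = 1/1.08·[0.6000·25.4444 + 0.4000·7.1667] = 16.7901; exercise value = 7.5000 ≤ continuation, so V_d = 16.7901
Node 0 (S = 75): continuation = 1/1.08·[0.6000·38.5597 + 0.4000·16.7901] = 27.6406; exercise value = 15.0000 ≤ continuation, so V_0 = 27.6406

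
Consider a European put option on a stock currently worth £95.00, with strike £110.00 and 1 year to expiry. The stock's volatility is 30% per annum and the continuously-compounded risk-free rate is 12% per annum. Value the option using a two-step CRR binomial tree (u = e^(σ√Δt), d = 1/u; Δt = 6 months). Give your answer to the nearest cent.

CRR parameters: u = e^(σ√Δt) = e^(0.3·√0.5) = 1.2363, d = 1/u = 0.8089
Per-period rate: rΔt = 0.12·0.5 = 0.06, so R = e^0.06 = 1.0618
Risk-neutral probability p = (e^0.06 − 0.8089)/(1.2363 − 0.8089) = 0.2530/0.4275 = 0.5918
Terminal stock prices: S_uu = 145.2, S_ud = 95, S_dd = 62.15
Terminal payoffs (K − S): max(-35.2, 0) = 0, max(15, 0) = 15, max(47.85, 0) = 47.85
Node u (S = 117.4): V_u = e^(−0.06)·[0.5918·0.0000 + 0.4082·15.0000] = 5.7660
Node d (S = 76.84): V_d = e^(−0.06)·[0.5918·15.0000 + 0.4082·47.8461] = 26.7526
Node 0 (S = 95): V_0 = e^(−0.06)·[0.5918·5.7660 + 0.4082·26.7526] = 13.4975

£13.50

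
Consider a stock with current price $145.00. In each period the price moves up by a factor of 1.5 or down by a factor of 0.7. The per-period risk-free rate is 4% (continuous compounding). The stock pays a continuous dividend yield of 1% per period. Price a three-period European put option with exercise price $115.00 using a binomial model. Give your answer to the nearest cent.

Per-period risk-free factor R = e^0.04 = 1.0408; dividend-adjusted growth = e^(0.04−0.01) = 1.0305.
Risk-neutral probability p = (1.0305 − 0.7)/(1.5 − 0.7) = 0.3305/0.8000 = 0.4131
Terminal stock prices: S_uuu = 489.4, S_uud = 228.4, S_udd = 106.6, S_ddd = 49.73
Terminal payoffs (K − S): max(-374.4, 0) = 0, max(-113.4, 0) = 0, max(8.425, 0) = 8.425, max(65.27, 0) = 65.27
Node uu (S = 326.2): V_uu = e^(−0.04)·[0.4131·0.0000 + 0.5869·0.0000] = 0.0000
Node ud (S = 152.2): V_ud = e^(−0.04)·[0.4131·0.0000 + 0.5869·8.4250] = 4.7510
Node dd (S = 71.05): V_dd = e^(−0.04)·[0.4131·8.4250 + 0.5869·65.2650] = 40.1477
Node u (S = 217.5): V_u = e^(−0.04)·[0.4131·0.0000 + 0.5869·4.7510] = 2.6792
Node d (S = 101.5): V_d = e^(−0.04)·[0.4131·4.7510 + 0.5869·40.1477] = 24.5256
Node 0 (S = 145): V_0 = e^(−0.04)·[0.4131·2.6792 + 0.5869·24.5256] = 14.8937

$14.89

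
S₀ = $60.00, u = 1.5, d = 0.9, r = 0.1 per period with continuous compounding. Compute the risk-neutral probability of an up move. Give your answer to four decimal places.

p = 0.3420

Risk-neutral probability p = (e^0.1 − 0.9)/(1.5 − 0.9) = 0.2052/0.6000 = 0.3420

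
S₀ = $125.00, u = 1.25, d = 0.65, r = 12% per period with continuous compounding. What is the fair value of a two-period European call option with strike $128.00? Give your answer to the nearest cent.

$33.54

Risk-neutral probability p = (e^0.12 − 0.65)/(1.25 − 0.65) = 0.4775/0.6000 = 0.7958
Terminal stock prices: S_uu = 195.3, S_ud = 101.6, S_dd = 52.81
Terminal payoffs (S − K): max(67.31, 0) = 67.31, max(-26.44, 0) = 0, max(-75.19, 0) = 0
Node u (S = 156.2): V_u = e^(−0.12)·[0.7958·67.3125 + 0.2042·0.0000] = 47.5116
Node d (S = 81.25): V_d = e^(−0.12)·[0.7958·0.0000 + 0.2042·0.0000] = 0.0000
Node 0 (S = 125): V_0 = e^(−0.12)·[0.7958·47.5116 + 0.2042·0.0000] = 33.5354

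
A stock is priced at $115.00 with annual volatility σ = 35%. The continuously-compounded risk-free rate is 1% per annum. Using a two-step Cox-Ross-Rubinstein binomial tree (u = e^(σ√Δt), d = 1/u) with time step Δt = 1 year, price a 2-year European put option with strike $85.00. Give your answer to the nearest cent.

CRR parameters: u = e^(σ√Δt) = e^(0.35·√1) = 1.4191, d = 1/u = 0.7047
Per-period rate: rΔt = 0.01·1 = 0.01, so R = e^0.01 = 1.0101
Risk-neutral probability p = (e^0.01 − 0.7047)/(1.4191 − 0.7047) = 0.3054/0.7144 = 0.4275
Terminal stock prices: S_uu = 231.6, S_ud = 115, S_dd = 57.11
Terminal payoffs (K − S): max(-146.6, 0) = 0, max(-30, 0) = 0, max(27.89, 0) = 27.89
Node u (S = 163.2): V_u = e^(−0.01)·[0.4275·0.0000 + 0.5725·0.0000] = 0.0000
Node d (S = 81.04): V_d = e^(−0.01)·[0.4275·0.0000 + 0.5725·27.8927] = 15.8110
Node 0 (S = 115): V_0 = e^(−0.01)·[0.4275·0.0000 + 0.5725·15.8110] = 8.9625

$8.96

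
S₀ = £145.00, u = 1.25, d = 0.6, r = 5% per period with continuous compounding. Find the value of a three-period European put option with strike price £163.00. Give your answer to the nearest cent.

£29.92

Risk-neutral probability p = (e^0.05 − 0.6)/(1.25 − 0.6) = 0.4513/0.6500 = 0.6943
Terminal stock prices: S_uuu = 283.2, S_uud = 135.9, S_udd = 65.25, S_ddd = 31.32
Terminal payoffs (K − S): max(-120.2, 0) = 0, max(27.06, 0) = 27.06, max(97.75, 0) = 97.75, max(131.7, 0) = 131.7
Node uu (S = 226.6): V_uu = e^(−0.05)·[0.6943·0.0000 + 0.3057·27.0625] = 7.8705
Node ud (S = 108.8): V_ud = e^(−0.05)·[0.6943·27.0625 + 0.3057·97.7500] = 46.3004
Node dd (S = 52.2): V_dd = e^(−0.05)·[0.6943·97.7500 + 0.3057·131.6800] = 102.8504
Node u (S = 181.2): V_u = e^(−0.05)·[0.6943·7.8705 + 0.3057·46.3004] = 18.6630
Node d (S = 87): V_d = e^(−0.05)·[0.6943·46.3004 + 0.3057·102.8504] = 60.4885
Node 0 (S = 145): V_0 = e^(−0.05)·[0.6943·18.6630 + 0.3057·60.4885] = 29.9168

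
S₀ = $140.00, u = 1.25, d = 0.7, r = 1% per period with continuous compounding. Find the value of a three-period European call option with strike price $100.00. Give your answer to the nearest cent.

Risk-neutral probability p = (e^0.01 − 0.7)/(1.25 − 0.7) = 0.3101/0.5500 = 0.5637
Terminal stock prices: S_uuu = 273.4, S_uud = 153.1, S_udd = 85.75, S_ddd = 48.02
Terminal payoffs (S − K): max(173.4, 0) = 173.4, max(53.12, 0) = 53.12, max(-14.25, 0) = 0, max(-51.98, 0) = 0
Node uu (S = 218.8): V_uu = e^(−0.01)·[0.5637·173.4375 + 0.4363·53.1250] = 119.7450
Node ud (S = 122.5): V_ud = e^(−0.01)·[0.5637·53.1250 + 0.4363·0.0000] = 29.6500
Node dd (S = 68.6): V_dd = e^(−0.01)·[0.5637·0.0000 + 0.4363·0.0000] = 0.0000
Node u (S = 175): V_u = e^(−0.01)·[0.5637·119.7450 + 0.4363·29.6500] = 79.6387
Node d (S = 98): V_d = e^(−0.01)·[0.5637·29.6500 + 0.4363·0.0000] = 16.5482
Node 0 (S = 140): V_0 = e^(−0.01)·[0.5637·79.6387 + 0.4363·16.5482] = 51.5955

$51.60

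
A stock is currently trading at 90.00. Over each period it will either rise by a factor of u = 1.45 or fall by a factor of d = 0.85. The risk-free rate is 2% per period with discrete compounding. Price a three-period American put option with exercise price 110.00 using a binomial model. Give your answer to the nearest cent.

Risk-neutral probability p = (1 + 0.02 − 0.85)/(1.45 − 0.85) = 0.1700/0.6000 = 0.2833
Terminal stock prices: S_uuu = 274.4, S_uud = 160.8, S_udd = 94.29, S_ddd = 55.27
Terminal payoffs (K − S): max(-164.4, 0) = 0, max(-50.84, 0) = 0, max(15.71, 0) = 15.71, max(54.73, 0) = 54.73
Node uu (S = 189.2): continuation = 1/1.02·[0.2833·0.0000 + 0.7167·0.0000] = 0.0000; exercise value = 0.0000 ≤ continuation, so V_uu = 0.0000
Node ud (S = 110.9): continuation = 1/1.02·[0.2833·0.0000 + 0.7167·15.7138] = 11.0407; exercise value = 0.0000 ≤ continuation, so V_ud = 11.0407
Node dd (S = 65.02): continuation = 1/1.02·[0.2833·15.7138 + 0.7167·54.7288] = 42.8181; exercise value = 44.9750 > continuation, so V_dd = 44.9750 (exercise)
Node u (S = 130.5): continuation = 1/1.02·[0.2833·0.0000 + 0.7167·11.0407] = 7.7574; exercise value = 0.0000 ≤ continuation, so V_u = 7.7574
Node d (S = 76.5): continuation = 1/1.02·[0.2833·11.0407 + 0.7167·44.9750] = 34.6669; exercise value = 33.5000 ≤ continuation, so V_d = 34.6669
Node 0 (S = 90): continuation = 1/1.02·[0.2833·7.7574 + 0.7167·34.6669] = 26.5123; exercise value = 20.0000 ≤ continuation, so V_0 = 26.5123

26.51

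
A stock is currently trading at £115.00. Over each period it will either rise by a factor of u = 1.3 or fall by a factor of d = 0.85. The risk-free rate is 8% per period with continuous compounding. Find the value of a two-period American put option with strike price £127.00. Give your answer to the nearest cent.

£13.00

Risk-neutral probability p = (e^0.08 − 0.85)/(1.3 − 0.85) = 0.2333/0.4500 = 0.5184
Terminal stock prices: S_uu = 194.4, S_ud = 127.1, S_dd = 83.09
Terminal payoffs (K − S): max(-67.35, 0) = 0, max(-0.075, 0) = 0, max(43.91, 0) = 43.91
Node u (S = 149.5): continuation = e^(−0.08)·[0.5184·0.0000 + 0.4816·0.0000] = 0.0000; exercise value = 0.0000 ≤ continuation, so V_u = 0.0000
Node d (S = 97.75): continuation = e^(−0.08)·[0.5184·0.0000 + 0.4816·43.9125] = 19.5217; exercise value = 29.2500 > continuation, so V_d = 29.2500 (exercise)
Node 0 (S = 115): continuation = e^(−0.08)·[0.5184·0.0000 + 0.4816·29.2500] = 13.0033; exercise value = 12.0000 ≤ continuation, so V_0 = 13.0033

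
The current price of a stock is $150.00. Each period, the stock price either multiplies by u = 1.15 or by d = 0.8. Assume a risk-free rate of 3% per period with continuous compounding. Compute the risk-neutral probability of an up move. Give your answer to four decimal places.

p = 0.6584

Risk-neutral probability p = (e^0.03 − 0.8)/(1.15 − 0.8) = 0.2305/0.3500 = 0.6584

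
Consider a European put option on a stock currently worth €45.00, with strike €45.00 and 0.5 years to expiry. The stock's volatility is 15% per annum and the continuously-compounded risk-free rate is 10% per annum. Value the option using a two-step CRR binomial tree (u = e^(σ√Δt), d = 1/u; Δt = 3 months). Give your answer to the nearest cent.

€0.73

CRR parameters: u = e^(σ√Δt) = e^(0.15·√0.25) = 1.0779, d = 1/u = 0.9277
Per-period rate: rΔt = 0.1·0.25 = 0.025, so R = e^0.025 = 1.0253
Risk-neutral probability p = (e^0.025 − 0.9277)/(1.0779 − 0.9277) = 0.0976/0.1501 = 0.6499
Terminal stock prices: S_uu = 52.28, S_ud = 45, S_dd = 38.73
Terminal payoffs (K − S): max(-7.283, 0) = 0, max(0, 0) = 0, max(6.268, 0) = 6.268
Node u (S = 48.5): V_u = e^(−0.025)·[0.6499·0.0000 + 0.3501·0.0000] = 0.0000
Node d (S = 41.75): V_d = e^(−0.025)·[0.6499·0.0000 + 0.3501·6.2681] = 2.1405
Node 0 (S = 45): V_0 = e^(−0.025)·[0.6499·0.0000 + 0.3501·2.1405] = 0.7309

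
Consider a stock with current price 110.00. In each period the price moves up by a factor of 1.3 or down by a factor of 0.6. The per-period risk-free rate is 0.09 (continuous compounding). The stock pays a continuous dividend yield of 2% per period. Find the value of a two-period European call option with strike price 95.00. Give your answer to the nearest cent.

Per-period risk-free factor R = e^0.09 = 1.0942; dividend-adjusted growth = e^(0.09−0.02) = 1.0725.
Risk-neutral probability p = (1.0725 − 0.6)/(1.3 − 0.6) = 0.4725/0.7000 = 0.6750
Terminal stock prices: S_uu = 185.9, S_ud = 85.8, S_dd = 39.6
Terminal payoffs (S − K): max(90.9, 0) = 90.9, max(-9.2, 0) = 0, max(-55.4, 0) = 0
Node u (S = 143): V_u = e^(−0.09)·[0.6750·90.9000 + 0.3250·0.0000] = 56.0775
Node d (S = 66): V_d = e^(−0.09)·[0.6750·0.0000 + 0.3250·0.0000] = 0.0000
Node 0 (S = 110): V_0 = e^(−0.09)·[0.6750·56.0775 + 0.3250·0.0000] = 34.5950

34.60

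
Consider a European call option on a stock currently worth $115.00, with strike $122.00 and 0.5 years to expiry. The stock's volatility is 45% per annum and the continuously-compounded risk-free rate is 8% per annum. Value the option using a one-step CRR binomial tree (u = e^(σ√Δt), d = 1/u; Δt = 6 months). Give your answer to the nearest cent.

CRR parameters: u = e^(σ√Δt) = e^(0.45·√0.5) = 1.3746, d = 1/u = 0.7275
Per-period rate: rΔt = 0.08·0.5 = 0.04, so R = e^0.04 = 1.0408
Risk-neutral probability p = (e^0.04 − 0.7275)/(1.3746 − 0.7275) = 0.3134/0.6472 = 0.4842
Terminal stock prices: S_u = 158.1, S_d = 83.66
Terminal payoffs (S − K): max(36.08, 0) = 36.08, max(-38.34, 0) = 0
Node 0 (S = 115): V_0 = e^(−0.04)·[0.4842·36.0846 + 0.5158·0.0000] = 16.7861

$16.79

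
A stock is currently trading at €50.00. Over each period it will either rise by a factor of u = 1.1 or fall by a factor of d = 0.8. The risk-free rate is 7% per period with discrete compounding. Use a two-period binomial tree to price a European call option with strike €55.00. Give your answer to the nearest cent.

€3.89

Risk-neutral probability p = (1 + 0.07 − 0.8)/(1.1 − 0.8) = 0.2700/0.3000 = 0.9000
Terminal stock prices: S_uu = 60.5, S_ud = 44, S_dd = 32
Terminal payoffs (S − K): max(5.5, 0) = 5.5, max(-11, 0) = 0, max(-23, 0) = 0
Node u (S = 55): V_u = 1/1.07·[0.9000·5.5000 + 0.1000·0.0000] = 4.6262
Node d (S = 40): V_d = 1/1.07·[0.9000·0.0000 + 0.1000·0.0000] = 0.0000
Node 0 (S = 50): V_0 = 1/1.07·[0.9000·4.6262 + 0.1000·0.0000] = 3.8912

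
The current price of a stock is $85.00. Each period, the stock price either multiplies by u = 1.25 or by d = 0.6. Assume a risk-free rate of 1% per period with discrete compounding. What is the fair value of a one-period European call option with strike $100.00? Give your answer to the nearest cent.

$3.90

Risk-neutral probability p = (1 + 0.01 − 0.6)/(1.25 − 0.6) = 0.4100/0.6500 = 0.6308
Terminal stock prices: S_u = 106.2, S_d = 51
Terminal payoffs (S − K): max(6.25, 0) = 6.25, max(-49, 0) = 0
Node 0 (S = 85): V_0 = 1/1.01·[0.6308·6.2500 + 0.3692·0.0000] = 3.9033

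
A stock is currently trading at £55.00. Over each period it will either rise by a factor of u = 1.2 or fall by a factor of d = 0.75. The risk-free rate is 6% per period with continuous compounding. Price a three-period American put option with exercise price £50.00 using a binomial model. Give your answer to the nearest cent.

£3.23

Risk-neutral probability p = (e^0.06 − 0.75)/(1.2 − 0.75) = 0.3118/0.4500 = 0.6930
Terminal stock prices: S_uuu = 95.04, S_uud = 59.4, S_udd = 37.12, S_ddd = 23.2
Terminal payoffs (K − S): max(-45.04, 0) = 0, max(-9.4, 0) = 0, max(12.88, 0) = 12.88, max(26.8, 0) = 26.8
Node uu (S = 79.2): continuation = e^(−0.06)·[0.6930·0.0000 + 0.3070·0.0000] = 0.0000; exercise value = 0.0000 ≤ continuation, so V_uu = 0.0000
Node ud (S = 49.5): continuation = e^(−0.06)·[0.6930·0.0000 + 0.3070·12.8750] = 3.7228; exercise value = 0.5000 ≤ continuation, so V_ud = 3.7228
Node dd (S = 30.94): continuation = e^(−0.06)·[0.6930·12.8750 + 0.3070·26.7969] = 16.1507; exercise value = 19.0625 > continuation, so V_dd = 19.0625 (exercise)
Node u (S = 66): continuation = e^(−0.06)·[0.6930·0.0000 + 0.3070·3.7228] = 1.0764; exercise value = 0.0000 ≤ continuation, so V_u = 1.0764
Node d (S = 41.25): continuation = e^(−0.06)·[0.6930·3.7228 + 0.3070·19.0625] = 7.9415; exercise value = 8.7500 > continuation, so V_d = 8.7500 (exercise)
Node 0 (S = 55): continuation = e^(−0.06)·[0.6930·1.0764 + 0.3070·8.7500] = 3.2326; exercise value = 0.0000 ≤ continuation, so V_0 = 3.2326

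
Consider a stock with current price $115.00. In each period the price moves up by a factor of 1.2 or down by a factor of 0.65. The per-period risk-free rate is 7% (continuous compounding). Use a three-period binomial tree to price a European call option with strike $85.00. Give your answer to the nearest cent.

Risk-neutral probability p = (e^0.07 − 0.65)/(1.2 − 0.65) = 0.4225/0.5500 = 0.7682
Terminal stock prices: S_uuu = 198.7, S_uud = 107.6, S_udd = 58.31, S_ddd = 31.58
Terminal payoffs (S − K): max(113.7, 0) = 113.7, max(22.64, 0) = 22.64, max(-26.69, 0) = 0, max(-53.42, 0) = 0
Node uu (S = 165.6): V_uu = e^(−0.07)·[0.7682·113.7200 + 0.2318·22.6400] = 86.3465
Node ud (S = 89.7): V_ud = e^(−0.07)·[0.7682·22.6400 + 0.2318·0.0000] = 16.2162
Node dd (S = 48.59): V_dd = e^(−0.07)·[0.7682·0.0000 + 0.2318·0.0000] = 0.0000
Node u (S = 138): V_u = e^(−0.07)·[0.7682·86.3465 + 0.2318·16.2162] = 65.3516
Node d (S = 74.75): V_d = e^(−0.07)·[0.7682·16.2162 + 0.2318·0.0000] = 11.6150
Node 0 (S = 115): V_0 = e^(−0.07)·[0.7682·65.3516 + 0.2318·11.6150] = 49.3192

$49.32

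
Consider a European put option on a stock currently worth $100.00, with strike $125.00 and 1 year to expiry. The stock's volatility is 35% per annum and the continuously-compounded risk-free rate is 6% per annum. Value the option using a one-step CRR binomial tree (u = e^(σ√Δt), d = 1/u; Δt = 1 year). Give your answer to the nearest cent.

$25.68

CRR parameters: u = e^(σ√Δt) = e^(0.35·√1) = 1.4191, d = 1/u = 0.7047
Per-period rate: rΔt = 0.06·1 = 0.06, so R = e^0.06 = 1.0618
Risk-neutral probability p = (e^0.06 − 0.7047)/(1.4191 − 0.7047) = 0.3571/0.7144 = 0.4999
Terminal stock prices: S_u = 141.9, S_d = 70.47
Terminal payoffs (K − S): max(-16.91, 0) = 0, max(54.53, 0) = 54.53
Node 0 (S = 100): V_0 = e^(−0.06)·[0.4999·0.0000 + 0.5001·54.5312] = 25.6807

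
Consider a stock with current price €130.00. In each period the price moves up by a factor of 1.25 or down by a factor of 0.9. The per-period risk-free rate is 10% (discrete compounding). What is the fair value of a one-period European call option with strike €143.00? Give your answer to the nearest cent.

Risk-neutral probability p = (1 + 0.1 − 0.9)/(1.25 − 0.9) = 0.2000/0.3500 = 0.5714
Terminal stock prices: S_u = 162.5, S_d = 117
Terminal payoffs (S − K): max(19.5, 0) = 19.5, max(-26, 0) = 0
Node 0 (S = 130): V_0 = 1/1.1·[0.5714·19.5000 + 0.4286·0.0000] = 10.1299

€10.13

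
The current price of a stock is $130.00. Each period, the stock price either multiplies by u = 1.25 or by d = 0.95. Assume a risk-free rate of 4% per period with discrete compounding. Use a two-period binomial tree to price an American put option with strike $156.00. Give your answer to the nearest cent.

$26.00

Risk-neutral probability p = (1 + 0.04 − 0.95)/(1.25 − 0.95) = 0.0900/0.3000 = 0.3000
Terminal stock prices: S_uu = 203.1, S_ud = 154.4, S_dd = 117.3
Terminal payoffs (K − S): max(-47.12, 0) = 0, max(1.625, 0) = 1.625, max(38.67, 0) = 38.67
Node u (S = 162.5): continuation = 1/1.04·[0.3000·0.0000 + 0.7000·1.6250] = 1.0937; exercise value = 0.0000 ≤ continuation, so V_u = 1.0937
Node d (S = 123.5): continuation = 1/1.04·[0.3000·1.6250 + 0.7000·38.6750] = 26.5000; exercise value = 32.5000 > continuation, so V_d = 32.5000 (exercise)
Node 0 (S = 130): continuation = 1/1.04·[0.3000·1.0937 + 0.7000·32.5000] = 22.1905; exercise value = 26.0000 > continuation, so V_0 = 26.0000 (exercise)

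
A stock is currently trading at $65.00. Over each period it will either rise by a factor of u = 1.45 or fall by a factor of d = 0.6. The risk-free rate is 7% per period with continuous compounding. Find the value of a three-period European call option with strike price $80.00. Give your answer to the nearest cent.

$17.12

Risk-neutral probability p = (e^0.07 − 0.6)/(1.45 − 0.6) = 0.4725/0.8500 = 0.5559
Terminal stock prices: S_uuu = 198.2, S_uud = 82, S_udd = 33.93, S_ddd = 14.04
Terminal payoffs (S − K): max(118.2, 0) = 118.2, max(1.997, 0) = 1.997, max(-46.07, 0) = 0, max(-65.96, 0) = 0
Node uu (S = 136.7): V_uu = e^(−0.07)·[0.5559·118.1606 + 0.4441·1.9975] = 62.0710
Node ud (S = 56.55): V_ud = e^(−0.07)·[0.5559·1.9975 + 0.4441·0.0000] = 1.0353
Node dd (S = 23.4): V_dd = e^(−0.07)·[0.5559·0.0000 + 0.4441·0.0000] = 0.0000
Node u (S = 94.25): V_u = e^(−0.07)·[0.5559·62.0710 + 0.4441·1.0353] = 32.6007
Node d (S = 39): V_d = e^(−0.07)·[0.5559·1.0353 + 0.4441·0.0000] = 0.5366
Node 0 (S = 65): V_0 = e^(−0.07)·[0.5559·32.6007 + 0.4441·0.5366] = 17.1195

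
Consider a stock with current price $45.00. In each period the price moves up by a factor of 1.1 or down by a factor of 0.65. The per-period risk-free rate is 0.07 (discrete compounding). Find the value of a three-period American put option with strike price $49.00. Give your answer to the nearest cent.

$4.00

Risk-neutral probability p = (1 + 0.07 − 0.65)/(1.1 − 0.65) = 0.4200/0.4500 = 0.9333
Terminal stock prices: S_uuu = 59.9, S_uud = 35.39, S_udd = 20.91, S_ddd = 12.36
Terminal payoffs (K − S): max(-10.9, 0) = 0, max(13.61, 0) = 13.61, max(28.09, 0) = 28.09, max(36.64, 0) = 36.64
Node uu (S = 54.45): continuation = 1/1.07·[0.9333·0.0000 + 0.0667·13.6075] = 0.8478; exercise value = 0.0000 ≤ continuation, so V_uu = 0.8478
Node ud (S = 32.18): continuation = 1/1.07·[0.9333·13.6075 + 0.0667·28.0862] = 13.6194; exercise value = 16.8250 > continuation, so V_ud = 16.8250 (exercise)
Node dd (S = 19.01): continuation = 1/1.07·[0.9333·28.0862 + 0.0667·36.6419] = 26.7819; exercise value = 29.9875 > continuation, so V_dd = 29.9875 (exercise)
Node u (S = 49.5): continuation = 1/1.07·[0.9333·0.8478 + 0.0667·16.8250] = 1.7878; exercise value = 0.0000 ≤ continuation, so V_u = 1.7878
Node d (S = 29.25): continuation = 1/1.07·[0.9333·16.8250 + 0.0667·29.9875] = 16.5444; exercise value = 19.7500 > continuation, so V_d = 19.7500 (exercise)
Node 0 (S = 45): continuation = 1/1.07·[0.9333·1.7878 + 0.0667·19.7500] = 2.7900; exercise value = 4.0000 > continuation, so V_0 = 4.0000 (exercise)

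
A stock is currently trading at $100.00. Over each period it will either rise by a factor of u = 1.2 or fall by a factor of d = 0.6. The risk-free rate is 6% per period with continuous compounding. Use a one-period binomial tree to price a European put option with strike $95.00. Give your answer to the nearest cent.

$7.59

Risk-neutral probability p = (e^0.06 − 0.6)/(1.2 − 0.6) = 0.4618/0.6000 = 0.7697
Terminal stock prices: S_u = 120, S_d = 60
Terminal payoffs (K − S): max(-25, 0) = 0, max(35, 0) = 35
Node 0 (S = 100): V_0 = e^(−0.06)·[0.7697·0.0000 + 0.2303·35.0000] = 7.5902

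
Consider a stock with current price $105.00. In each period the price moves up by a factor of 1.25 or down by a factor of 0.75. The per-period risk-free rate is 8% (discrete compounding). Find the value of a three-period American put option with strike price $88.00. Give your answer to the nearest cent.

$4.58

Risk-neutral probability p = (1 + 0.08 − 0.75)/(1.25 − 0.75) = 0.3300/0.5000 = 0.6600
Terminal stock prices: S_uuu = 205.1, S_uud = 123, S_udd = 73.83, S_ddd = 44.3
Terminal payoffs (K − S): max(-117.1, 0) = 0, max(-35.05, 0) = 0, max(14.17, 0) = 14.17, max(43.7, 0) = 43.7
Node uu (S = 164.1): continuation = 1/1.08·[0.6600·0.0000 + 0.3400·0.0000] = 0.0000; exercise value = 0.0000 ≤ continuation, so V_uu = 0.0000
Node ud (S = 98.44): continuation = 1/1.08·[0.6600·0.0000 + 0.3400·14.1719] = 4.4615; exercise value = 0.0000 ≤ continuation, so V_ud = 4.4615
Node dd (S = 59.06): continuation = 1/1.08·[0.6600·14.1719 + 0.3400·43.7031] = 22.4190; exercise value = 28.9375 > continuation, so V_dd = 28.9375 (exercise)
Node u (S = 131.2): continuation = 1/1.08·[0.6600·0.0000 + 0.3400·4.4615] = 1.4046; exercise value = 0.0000 ≤ continuation, so V_u = 1.4046
Node d (S = 78.75): continuation = 1/1.08·[0.6600·4.4615 + 0.3400·28.9375] = 11.8364; exercise value = 9.2500 ≤ continuation, so V_d = 11.8364
Node 0 (S = 105): continuation = 1/1.08·[0.6600·1.4046 + 0.3400·11.8364] = 4.5846; exercise value = 0.0000 ≤ continuation, so V_0 = 4.5846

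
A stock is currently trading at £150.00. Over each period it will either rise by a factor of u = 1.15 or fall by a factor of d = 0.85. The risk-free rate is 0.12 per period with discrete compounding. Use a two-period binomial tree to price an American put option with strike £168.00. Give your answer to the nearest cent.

Risk-neutral probability p = (1 + 0.12 − 0.85)/(1.15 − 0.85) = 0.2700/0.3000 = 0.9000
Terminal stock prices: S_uu = 198.4, S_ud = 146.6, S_dd = 108.4
Terminal payoffs (K − S): max(-30.37, 0) = 0, max(21.38, 0) = 21.38, max(59.63, 0) = 59.63
Node u (S = 172.5): continuation = 1/1.12·[0.9000·0.0000 + 0.1000·21.3750] = 1.9085; exercise value = 0.0000 ≤ continuation, so V_u = 1.9085
Node d (S = 127.5): continuation = 1/1.12·[0.9000·21.3750 + 0.1000·59.6250] = 22.5000; exercise value = 40.5000 > continuation, so V_d = 40.5000 (exercise)
Node 0 (S = 150): continuation = 1/1.12·[0.9000·1.9085 + 0.1000·40.5000] = 5.1497; exercise value = 18.0000 > continuation, so V_0 = 18.0000 (exercise)

£18.00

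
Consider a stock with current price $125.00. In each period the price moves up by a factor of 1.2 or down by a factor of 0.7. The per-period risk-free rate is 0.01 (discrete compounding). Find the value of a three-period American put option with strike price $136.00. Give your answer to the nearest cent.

Risk-neutral probability p = (1 + 0.01 − 0.7)/(1.2 − 0.7) = 0.3100/0.5000 = 0.6200
Terminal stock prices: S_uuu = 216, S_uud = 126, S_udd = 73.5, S_ddd = 42.87
Terminal payoffs (K − S): max(-80, 0) = 0, max(10, 0) = 10, max(62.5, 0) = 62.5, max(93.12, 0) = 93.12
Node uu (S = 180): continuation = 1/1.01·[0.6200·0.0000 + 0.3800·10.0000] = 3.7624; exercise value = 0.0000 ≤ continuation, so V_uu = 3.7624
Node ud (S = 105): continuation = 1/1.01·[0.6200·10.0000 + 0.3800·62.5000] = 29.6535; exercise value = 31.0000 > continuation, so V_ud = 31.0000 (exercise)
Node dd (S = 61.25): continuation = 1/1.01·[0.6200·62.5000 + 0.3800·93.1250] = 73.4035; exercise value = 74.7500 > continuation, so V_dd = 74.7500 (exercise)
Node u (S = 150): continuation = 1/1.01·[0.6200·3.7624 + 0.3800·31.0000] = 13.9729; exercise value = 0.0000 ≤ continuation, so V_u = 13.9729
Node d (S = 87.5): continuation = 1/1.01·[0.6200·31.0000 + 0.3800·74.7500] = 47.1535; exercise value = 48.5000 > continuation, so V_d = 48.5000 (exercise)
Node 0 (S = 125): continuation = 1/1.01·[0.6200·13.9729 + 0.3800·48.5000] = 26.8250; exercise value = 11.0000 ≤ continuation, so V_0 = 26.8250

$26.82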